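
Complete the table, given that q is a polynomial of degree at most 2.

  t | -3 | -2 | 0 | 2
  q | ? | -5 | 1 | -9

-14

The 3 known values determine q uniquely (degree ≤ 2).
Evaluate each Lagrange basis at t = -3:
L_0(-3) = (-3)·(-5)/[(-2)·(-4)] = 15/8
L_1(-3) = (-1)·(-5)/[(2)·(-2)] = -5/4
L_2(-3) = (-1)·(-3)/[(4)·(2)] = 3/8
Sum: (-5)·(15/8) + 1·(-5/4) + (-9)·(3/8) = -14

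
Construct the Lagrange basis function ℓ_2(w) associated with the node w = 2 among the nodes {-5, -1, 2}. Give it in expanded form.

ℓ_2(w) = (w + 5)(w + 1) / [(7)·(3)]
       = (w^2 + 6w + 5) / (21)

ℓ_2(w) = (1/21)w^2 + (2/7)w + 5/21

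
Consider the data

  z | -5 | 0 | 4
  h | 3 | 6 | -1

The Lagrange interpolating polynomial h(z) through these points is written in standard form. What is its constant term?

6

Build the Lagrange basis polynomials:
L_0(z) = z(z - 4) / [45] = (1/45)z^2 - (4/45)z
L_1(z) = (z + 5)(z - 4) / [-20] = -(1/20)z^2 - (1/20)z + 1
L_2(z) = (z + 5)z / [36] = (1/36)z^2 + (5/36)z
h(z) = 3·L_0 + 6·L_1 + (-1)·L_2
Only the constant term is needed; take it from each L_i and combine:
3·(0) + 6·(1) + (-1)·(0) = 6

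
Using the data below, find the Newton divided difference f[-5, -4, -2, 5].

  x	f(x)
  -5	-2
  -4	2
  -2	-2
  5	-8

67/315

f[-5,-4] = (2 - (-2)) / (-4 - (-5)) = 4
f[-4,-2] = (-2 - 2) / (-2 - (-4)) = -2
f[-2,5] = (-8 - (-2)) / (5 - (-2)) = -6/7
f[-5,-4,-2] = (-2 - 4) / (-2 - (-5)) = -2
f[-4,-2,5] = (-6/7 - (-2)) / (5 - (-4)) = 8/63
f[-5,-4,-2,5] = (8/63 - (-2)) / (5 - (-5)) = 67/315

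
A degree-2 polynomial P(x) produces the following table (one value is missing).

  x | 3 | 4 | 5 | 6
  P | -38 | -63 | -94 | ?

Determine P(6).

The 3 known values determine P uniquely (degree ≤ 2).
Evaluate each Lagrange basis at x = 6:
L_0(6) = (2)·(1)/[(-1)·(-2)] = 1
L_1(6) = (3)·(1)/[(1)·(-1)] = -3
L_2(6) = (3)·(2)/[(2)·(1)] = 3
Sum: (-38)·(1) + (-63)·(-3) + (-94)·(3) = -131

-131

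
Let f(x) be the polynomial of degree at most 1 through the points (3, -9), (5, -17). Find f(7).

-25

L_0(7) = (2)/[(-2)] = -1
L_1(7) = (4)/[(2)] = 2
Sum: (-9)·(-1) + (-17)·(2) = -25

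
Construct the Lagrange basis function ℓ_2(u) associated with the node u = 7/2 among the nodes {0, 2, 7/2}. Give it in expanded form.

ℓ_2(u) = (4/21)u^2 - (8/21)u

ℓ_2(u) = u(u - 2) / [(7/2)·(3/2)]
       = (u^2 - 2u) / (21/4)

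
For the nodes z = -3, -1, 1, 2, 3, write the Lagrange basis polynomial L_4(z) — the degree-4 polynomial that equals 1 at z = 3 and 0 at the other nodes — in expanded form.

L_4(z) = (z + 3)(z + 1)(z - 1)(z - 2) / [(6)·(4)·(2)·(1)]
       = (z^4 + z^3 - 7z^2 - z + 6) / (48)

L_4(z) = (1/48)z^4 + (1/48)z^3 - (7/48)z^2 - (1/48)z + 1/8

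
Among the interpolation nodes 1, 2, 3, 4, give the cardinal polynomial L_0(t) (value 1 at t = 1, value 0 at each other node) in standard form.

L_0(t) = (t - 2)(t - 3)(t - 4) / [(-1)·(-2)·(-3)]
       = (t^3 - 9t^2 + 26t - 24) / (-6)

L_0(t) = -(1/6)t^3 + (3/2)t^2 - (13/3)t + 4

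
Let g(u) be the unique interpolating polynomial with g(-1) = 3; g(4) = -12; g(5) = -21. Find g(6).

-32

Evaluate each Lagrange basis at u = 6:
L_0(6) = (2)·(1)/[(-5)·(-6)] = 1/15
L_1(6) = (7)·(1)/[(5)·(-1)] = -7/5
L_2(6) = (7)·(2)/[(6)·(1)] = 7/3
Sum: 3·(1/15) + (-12)·(-7/5) + (-21)·(7/3) = -32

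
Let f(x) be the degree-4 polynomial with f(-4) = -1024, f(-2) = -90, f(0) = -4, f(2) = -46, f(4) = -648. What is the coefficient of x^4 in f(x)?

L_0(x) = (x + 2)x(x - 2)(x - 4) / [384] = (1/384)x^4 - (1/96)x^3 - (1/96)x^2 + (1/24)x
L_1(x) = (x + 4)x(x - 2)(x - 4) / [-96] = -(1/96)x^4 + (1/48)x^3 + (1/6)x^2 - (1/3)x
L_2(x) = (x + 4)(x + 2)(x - 2)(x - 4) / [64] = (1/64)x^4 - (5/16)x^2 + 1
L_3(x) = (x + 4)(x + 2)x(x - 4) / [-96] = -(1/96)x^4 - (1/48)x^3 + (1/6)x^2 + (1/3)x
L_4(x) = (x + 4)(x + 2)x(x - 2) / [384] = (1/384)x^4 + (1/96)x^3 - (1/96)x^2 - (1/24)x
f(x) = (-1024)·L_0 + (-90)·L_1 + (-4)·L_2 + (-46)·L_3 + (-648)·L_4
Only the coefficient of x^4 is needed; take it from each L_i and combine:
(-1024)·(1/384) + (-90)·(-1/96) + (-4)·(1/64) + (-46)·(-1/96) + (-648)·(1/384) = -3

-3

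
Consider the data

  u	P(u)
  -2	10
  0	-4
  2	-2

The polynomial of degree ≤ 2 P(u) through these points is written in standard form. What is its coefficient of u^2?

2

L_0(u) = u(u - 2) / [8] = (1/8)u^2 - (1/4)u
L_1(u) = (u + 2)(u - 2) / [-4] = -(1/4)u^2 + 1
L_2(u) = (u + 2)u / [8] = (1/8)u^2 + (1/4)u
P(u) = 10·L_0 + (-4)·L_1 + (-2)·L_2
Only the coefficient of u^2 is needed; take it from each L_i and combine:
10·(1/8) + (-4)·(-1/4) + (-2)·(1/8) = 2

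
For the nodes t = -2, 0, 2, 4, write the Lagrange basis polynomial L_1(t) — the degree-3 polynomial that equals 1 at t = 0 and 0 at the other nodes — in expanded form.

L_1(t) = (1/16)t^3 - (1/4)t^2 - (1/4)t + 1

L_1(t) = (t + 2)(t - 2)(t - 4) / [(2)·(-2)·(-4)]
       = (t^3 - 4t^2 - 4t + 16) / (16)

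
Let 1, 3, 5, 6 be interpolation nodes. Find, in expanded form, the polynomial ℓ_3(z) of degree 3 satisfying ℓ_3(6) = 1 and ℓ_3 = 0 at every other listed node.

ℓ_3(z) = (z - 1)(z - 3)(z - 5) / [(5)·(3)·(1)]
       = (z^3 - 9z^2 + 23z - 15) / (15)

ℓ_3(z) = (1/15)z^3 - (3/5)z^2 + (23/15)z - 1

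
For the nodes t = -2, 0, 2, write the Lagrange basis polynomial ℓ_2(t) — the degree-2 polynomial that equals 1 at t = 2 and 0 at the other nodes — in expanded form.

ℓ_2(t) = (t + 2)t / [(4)·(2)]
       = (t^2 + 2t) / (8)

ℓ_2(t) = (1/8)t^2 + (1/4)t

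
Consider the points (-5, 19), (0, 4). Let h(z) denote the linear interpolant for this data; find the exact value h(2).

-2

L_0(2) = (2)/[(-5)] = -2/5
L_1(2) = (7)/[(5)] = 7/5
Sum: 19·(-2/5) + 4·(7/5) = -2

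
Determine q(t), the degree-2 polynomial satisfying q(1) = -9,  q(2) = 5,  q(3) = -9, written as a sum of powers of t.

q(t) = -14t^2 + 56t - 51

Newton's divided differences:
q[1,2] = (5 - (-9)) / (2 - 1) = 14
q[2,3] = (-9 - 5) / (3 - 2) = -14
q[1,2,3] = (-14 - 14) / (3 - 1) = -14
q(t) = -9 + 14·(t - 1) + (-14)·(t - 1)(t - 2)
Expanding: q(t) = -14t^2 + 56t - 51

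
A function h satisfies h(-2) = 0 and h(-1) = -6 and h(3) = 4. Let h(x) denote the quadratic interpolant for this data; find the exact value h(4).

15

Using Newton's divided-difference form:
h[-2,-1] = (-6 - 0) / (-1 - (-2)) = -6
h[-1,3] = (4 - (-6)) / (3 - (-1)) = 5/2
h[-2,-1,3] = (5/2 - (-6)) / (3 - (-2)) = 17/10
h(4) = 0 + (-6)·(6) + (17/10)·(6)·(5) = 15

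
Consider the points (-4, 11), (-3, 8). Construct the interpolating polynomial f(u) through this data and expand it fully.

Build the Lagrange basis polynomials:
L_0(u) = (u + 3) / [-1] = -u - 3
L_1(u) = (u + 4) / [1] = u + 4
f(u) = 11·L_0 + 8·L_1
  11·L_0(u) = -11u - 33
  8·L_1(u) = 8u + 32
Adding term by term: -3u - 1

f(u) = -3u - 1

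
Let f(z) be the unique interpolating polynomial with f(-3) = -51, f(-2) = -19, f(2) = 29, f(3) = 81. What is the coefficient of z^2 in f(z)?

2

L_0(z) = (z + 2)(z - 2)(z - 3) / [-30] = -(1/30)z^3 + (1/10)z^2 + (2/15)z - 2/5
L_1(z) = (z + 3)(z - 2)(z - 3) / [20] = (1/20)z^3 - (1/10)z^2 - (9/20)z + 9/10
L_2(z) = (z + 3)(z + 2)(z - 3) / [-20] = -(1/20)z^3 - (1/10)z^2 + (9/20)z + 9/10
L_3(z) = (z + 3)(z + 2)(z - 2) / [30] = (1/30)z^3 + (1/10)z^2 - (2/15)z - 2/5
f(z) = (-51)·L_0 + (-19)·L_1 + 29·L_2 + 81·L_3
Only the coefficient of z^2 is needed; take it from each L_i and combine:
(-51)·(1/10) + (-19)·(-1/10) + 29·(-1/10) + 81·(1/10) = 2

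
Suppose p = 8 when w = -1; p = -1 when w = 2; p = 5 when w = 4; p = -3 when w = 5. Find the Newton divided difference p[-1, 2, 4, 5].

p[-1,2] = (-1 - 8) / (2 - (-1)) = -3
p[2,4] = (5 - (-1)) / (4 - 2) = 3
p[4,5] = (-3 - 5) / (5 - 4) = -8
p[-1,2,4] = (3 - (-3)) / (4 - (-1)) = 6/5
p[2,4,5] = (-8 - 3) / (5 - 2) = -11/3
p[-1,2,4,5] = (-11/3 - 6/5) / (5 - (-1)) = -73/90

-73/90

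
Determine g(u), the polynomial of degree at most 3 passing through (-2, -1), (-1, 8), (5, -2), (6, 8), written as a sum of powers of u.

g(u) = (67/168)u^3 - (65/28)u^2 - (127/168)u + 279/28

L_0(u) = (u + 1)(u - 5)(u - 6) / [-56] = -(1/56)u^3 + (5/28)u^2 - (19/56)u - 15/28
L_1(u) = (u + 2)(u - 5)(u - 6) / [42] = (1/42)u^3 - (3/14)u^2 + (4/21)u + 10/7
L_2(u) = (u + 2)(u + 1)(u - 6) / [-42] = -(1/42)u^3 + (1/14)u^2 + (8/21)u + 2/7
L_3(u) = (u + 2)(u + 1)(u - 5) / [56] = (1/56)u^3 - (1/28)u^2 - (13/56)u - 5/28
g(u) = (-1)·L_0 + 8·L_1 + (-2)·L_2 + 8·L_3
  (-1)·L_0(u) = (1/56)u^3 - (5/28)u^2 + (19/56)u + 15/28
  8·L_1(u) = (4/21)u^3 - (12/7)u^2 + (32/21)u + 80/7
  (-2)·L_2(u) = (1/21)u^3 - (1/7)u^2 - (16/21)u - 4/7
  8·L_3(u) = (1/7)u^3 - (2/7)u^2 - (13/7)u - 10/7
Adding term by term: (67/168)u^3 - (65/28)u^2 - (127/168)u + 279/28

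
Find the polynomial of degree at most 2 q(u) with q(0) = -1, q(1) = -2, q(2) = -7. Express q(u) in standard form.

q(u) = -2u^2 + u - 1

Build the Lagrange basis polynomials:
L_0(u) = (u - 1)(u - 2) / [2] = (1/2)u^2 - (3/2)u + 1
L_1(u) = u(u - 2) / [-1] = -u^2 + 2u
L_2(u) = u(u - 1) / [2] = (1/2)u^2 - (1/2)u
q(u) = (-1)·L_0 + (-2)·L_1 + (-7)·L_2
  (-1)·L_0(u) = -(1/2)u^2 + (3/2)u - 1
  (-2)·L_1(u) = 2u^2 - 4u
  (-7)·L_2(u) = -(7/2)u^2 + (7/2)u
Adding term by term: -2u^2 + u - 1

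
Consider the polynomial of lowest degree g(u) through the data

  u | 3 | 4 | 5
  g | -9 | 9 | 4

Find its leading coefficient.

-23/2

L_0(u) = (u - 4)(u - 5) / [2] = (1/2)u^2 - (9/2)u + 10
L_1(u) = (u - 3)(u - 5) / [-1] = -u^2 + 8u - 15
L_2(u) = (u - 3)(u - 4) / [2] = (1/2)u^2 - (7/2)u + 6
g(u) = (-9)·L_0 + 9·L_1 + 4·L_2
Only the coefficient of u^2 is needed; take it from each L_i and combine:
(-9)·(1/2) + 9·(-1) + 4·(1/2) = -23/2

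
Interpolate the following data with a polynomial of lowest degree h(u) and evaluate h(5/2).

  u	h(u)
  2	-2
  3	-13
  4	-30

Evaluate each Lagrange basis at u = 5/2:
L_0(5/2) = (-1/2)·(-3/2)/[(-1)·(-2)] = 3/8
L_1(5/2) = (1/2)·(-3/2)/[(1)·(-1)] = 3/4
L_2(5/2) = (1/2)·(-1/2)/[(2)·(1)] = -1/8
Sum: (-2)·(3/8) + (-13)·(3/4) + (-30)·(-1/8) = -27/4

-27/4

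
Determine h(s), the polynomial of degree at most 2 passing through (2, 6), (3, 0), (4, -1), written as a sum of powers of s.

h(s) = (5/2)s^2 - (37/2)s + 33

Newton's divided differences:
h[2,3] = (0 - 6) / (3 - 2) = -6
h[3,4] = (-1 - 0) / (4 - 3) = -1
h[2,3,4] = (-1 - (-6)) / (4 - 2) = 5/2
h(s) = 6 + (-6)·(s - 2) + (5/2)·(s - 2)(s - 3)
Expanding: h(s) = (5/2)s^2 - (37/2)s + 33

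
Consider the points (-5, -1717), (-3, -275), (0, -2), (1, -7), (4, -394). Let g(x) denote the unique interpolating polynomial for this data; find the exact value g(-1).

Evaluate each Lagrange basis at x = -1:
L_0(-1) = (2)·(-1)·(-2)·(-5)/[(-2)·(-5)·(-6)·(-9)] = -1/27
L_1(-1) = (4)·(-1)·(-2)·(-5)/[(2)·(-3)·(-4)·(-7)] = 5/21
L_2(-1) = (4)·(2)·(-2)·(-5)/[(5)·(3)·(-1)·(-4)] = 4/3
L_3(-1) = (4)·(2)·(-1)·(-5)/[(6)·(4)·(1)·(-3)] = -5/9
L_4(-1) = (4)·(2)·(-1)·(-2)/[(9)·(7)·(4)·(3)] = 4/189
Sum: (-1717)·(-1/27) + (-275)·(5/21) + (-2)·(4/3) + (-7)·(-5/9) + (-394)·(4/189) = -9

-9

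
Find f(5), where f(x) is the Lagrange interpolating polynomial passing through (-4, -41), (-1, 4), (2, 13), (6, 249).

L_0(5) = (6)·(3)·(-1)/[(-3)·(-6)·(-10)] = 1/10
L_1(5) = (9)·(3)·(-1)/[(3)·(-3)·(-7)] = -3/7
L_2(5) = (9)·(6)·(-1)/[(6)·(3)·(-4)] = 3/4
L_3(5) = (9)·(6)·(3)/[(10)·(7)·(4)] = 81/140
Sum: (-41)·(1/10) + 4·(-3/7) + 13·(3/4) + 249·(81/140) = 148

148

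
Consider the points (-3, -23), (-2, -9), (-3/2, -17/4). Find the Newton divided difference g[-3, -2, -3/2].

g[-3,-2] = (-9 - (-23)) / (-2 - (-3)) = 14
g[-2,-3/2] = (-17/4 - (-9)) / (-3/2 - (-2)) = 19/2
g[-3,-2,-3/2] = (19/2 - 14) / (-3/2 - (-3)) = -3

-3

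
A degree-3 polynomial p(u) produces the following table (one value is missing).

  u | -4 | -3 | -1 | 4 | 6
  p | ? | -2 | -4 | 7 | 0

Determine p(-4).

The 4 known values determine p uniquely (degree ≤ 3).
Evaluate each Lagrange basis at u = -4:
L_0(-4) = (-3)·(-8)·(-10)/[(-2)·(-7)·(-9)] = 40/21
L_1(-4) = (-1)·(-8)·(-10)/[(2)·(-5)·(-7)] = -8/7
L_2(-4) = (-1)·(-3)·(-10)/[(7)·(5)·(-2)] = 3/7
L_3(-4) = (-1)·(-3)·(-8)/[(9)·(7)·(2)] = -4/21
Sum: (-2)·(40/21) + (-4)·(-8/7) + 7·(3/7) + 0 = 79/21

79/21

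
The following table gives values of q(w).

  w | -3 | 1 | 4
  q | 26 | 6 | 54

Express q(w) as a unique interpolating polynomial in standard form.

Newton's divided differences:
q[-3,1] = (6 - 26) / (1 - (-3)) = -5
q[1,4] = (54 - 6) / (4 - 1) = 16
q[-3,1,4] = (16 - (-5)) / (4 - (-3)) = 3
q(w) = 26 + (-5)·(w + 3) + 3·(w + 3)(w - 1)
Expanding: q(w) = 3w^2 + w + 2

q(w) = 3w^2 + w + 2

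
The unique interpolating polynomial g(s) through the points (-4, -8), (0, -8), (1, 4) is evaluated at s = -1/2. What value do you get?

Using Newton's divided-difference form:
g[-4,0] = (-8 - (-8)) / (0 - (-4)) = 0
g[0,1] = (4 - (-8)) / (1 - 0) = 12
g[-4,0,1] = (12 - 0) / (1 - (-4)) = 12/5
g(-1/2) = -8 + 0·(7/2) + (12/5)·(7/2)·(-1/2) = -61/5

-61/5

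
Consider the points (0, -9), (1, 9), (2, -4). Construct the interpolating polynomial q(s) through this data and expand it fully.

Build the Lagrange basis polynomials:
L_0(s) = (s - 1)(s - 2) / [2] = (1/2)s^2 - (3/2)s + 1
L_1(s) = s(s - 2) / [-1] = -s^2 + 2s
L_2(s) = s(s - 1) / [2] = (1/2)s^2 - (1/2)s
q(s) = (-9)·L_0 + 9·L_1 + (-4)·L_2
  (-9)·L_0(s) = -(9/2)s^2 + (27/2)s - 9
  9·L_1(s) = -9s^2 + 18s
  (-4)·L_2(s) = -2s^2 + 2s
Adding term by term: -(31/2)s^2 + (67/2)s - 9

q(s) = -(31/2)s^2 + (67/2)s - 9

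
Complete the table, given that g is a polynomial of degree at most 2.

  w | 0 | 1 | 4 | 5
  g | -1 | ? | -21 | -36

0

The 3 known values determine g uniquely (degree ≤ 2).
Evaluate each Lagrange basis at w = 1:
L_0(1) = (-3)·(-4)/[(-4)·(-5)] = 3/5
L_1(1) = (1)·(-4)/[(4)·(-1)] = 1
L_2(1) = (1)·(-3)/[(5)·(1)] = -3/5
Sum: (-1)·(3/5) + (-21)·(1) + (-36)·(-3/5) = 0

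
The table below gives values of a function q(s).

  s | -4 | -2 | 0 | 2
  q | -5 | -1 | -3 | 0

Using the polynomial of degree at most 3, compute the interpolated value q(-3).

-25/16

L_0(-3) = (-1)·(-3)·(-5)/[(-2)·(-4)·(-6)] = 5/16
L_1(-3) = (1)·(-3)·(-5)/[(2)·(-2)·(-4)] = 15/16
L_2(-3) = (1)·(-1)·(-5)/[(4)·(2)·(-2)] = -5/16
L_3(-3) = (1)·(-1)·(-3)/[(6)·(4)·(2)] = 1/16
Sum: (-5)·(5/16) + (-1)·(15/16) + (-3)·(-5/16) + 0 = -25/16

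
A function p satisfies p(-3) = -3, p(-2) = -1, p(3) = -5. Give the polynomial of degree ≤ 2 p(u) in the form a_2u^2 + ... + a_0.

Build the Lagrange basis polynomials:
L_0(u) = (u + 2)(u - 3) / [6] = (1/6)u^2 - (1/6)u - 1
L_1(u) = (u + 3)(u - 3) / [-5] = -(1/5)u^2 + 9/5
L_2(u) = (u + 3)(u + 2) / [30] = (1/30)u^2 + (1/6)u + 1/5
p(u) = (-3)·L_0 + (-1)·L_1 + (-5)·L_2
  (-3)·L_0(u) = -(1/2)u^2 + (1/2)u + 3
  (-1)·L_1(u) = (1/5)u^2 - 9/5
  (-5)·L_2(u) = -(1/6)u^2 - (5/6)u - 1
Adding term by term: -(7/15)u^2 - (1/3)u + 1/5

p(u) = -(7/15)u^2 - (1/3)u + 1/5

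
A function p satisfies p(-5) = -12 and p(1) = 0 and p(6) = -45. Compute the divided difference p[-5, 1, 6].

-1

p[-5,1] = (0 - (-12)) / (1 - (-5)) = 2
p[1,6] = (-45 - 0) / (6 - 1) = -9
p[-5,1,6] = (-9 - 2) / (6 - (-5)) = -1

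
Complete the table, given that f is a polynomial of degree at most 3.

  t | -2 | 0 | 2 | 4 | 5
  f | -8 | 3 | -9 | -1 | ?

383/16

The 4 known values determine f uniquely (degree ≤ 3).
L_0(5) = (5)·(3)·(1)/[(-2)·(-4)·(-6)] = -5/16
L_1(5) = (7)·(3)·(1)/[(2)·(-2)·(-4)] = 21/16
L_2(5) = (7)·(5)·(1)/[(4)·(2)·(-2)] = -35/16
L_3(5) = (7)·(5)·(3)/[(6)·(4)·(2)] = 35/16
Sum: (-8)·(-5/16) + 3·(21/16) + (-9)·(-35/16) + (-1)·(35/16) = 383/16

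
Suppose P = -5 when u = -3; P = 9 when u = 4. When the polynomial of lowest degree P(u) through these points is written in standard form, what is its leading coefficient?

2

The leading coefficient equals the top divided difference P[-3,4].
P[-3,4] = (9 - (-5)) / (4 - (-3)) = 2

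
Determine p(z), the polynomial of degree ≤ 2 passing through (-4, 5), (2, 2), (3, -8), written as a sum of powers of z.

p(z) = -(19/14)z^2 - (45/14)z + 97/7

Build the Lagrange basis polynomials:
L_0(z) = (z - 2)(z - 3) / [42] = (1/42)z^2 - (5/42)z + 1/7
L_1(z) = (z + 4)(z - 3) / [-6] = -(1/6)z^2 - (1/6)z + 2
L_2(z) = (z + 4)(z - 2) / [7] = (1/7)z^2 + (2/7)z - 8/7
p(z) = 5·L_0 + 2·L_1 + (-8)·L_2
  5·L_0(z) = (5/42)z^2 - (25/42)z + 5/7
  2·L_1(z) = -(1/3)z^2 - (1/3)z + 4
  (-8)·L_2(z) = -(8/7)z^2 - (16/7)z + 64/7
Adding term by term: -(19/14)z^2 - (45/14)z + 97/7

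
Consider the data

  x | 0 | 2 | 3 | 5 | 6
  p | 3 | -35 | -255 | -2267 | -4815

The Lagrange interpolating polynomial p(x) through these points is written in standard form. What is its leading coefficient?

Build the Lagrange basis polynomials:
L_0(x) = (x - 2)(x - 3)(x - 5)(x - 6) / [180] = (1/180)x^4 - (4/45)x^3 + (91/180)x^2 - (6/5)x + 1
L_1(x) = x(x - 3)(x - 5)(x - 6) / [-24] = -(1/24)x^4 + (7/12)x^3 - (21/8)x^2 + (15/4)x
L_2(x) = x(x - 2)(x - 5)(x - 6) / [18] = (1/18)x^4 - (13/18)x^3 + (26/9)x^2 - (10/3)x
L_3(x) = x(x - 2)(x - 3)(x - 6) / [-30] = -(1/30)x^4 + (11/30)x^3 - (6/5)x^2 + (6/5)x
L_4(x) = x(x - 2)(x - 3)(x - 5) / [72] = (1/72)x^4 - (5/36)x^3 + (31/72)x^2 - (5/12)x
p(x) = 3·L_0 + (-35)·L_1 + (-255)·L_2 + (-2267)·L_3 + (-4815)·L_4
Only the coefficient of x^4 is needed; take it from each L_i and combine:
3·(1/180) + (-35)·(-1/24) + (-255)·(1/18) + (-2267)·(-1/30) + (-4815)·(1/72) = -4

-4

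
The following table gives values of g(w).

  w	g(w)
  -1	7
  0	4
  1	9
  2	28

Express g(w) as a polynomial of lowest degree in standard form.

L_0(w) = w(w - 1)(w - 2) / [-6] = -(1/6)w^3 + (1/2)w^2 - (1/3)w
L_1(w) = (w + 1)(w - 1)(w - 2) / [2] = (1/2)w^3 - w^2 - (1/2)w + 1
L_2(w) = (w + 1)w(w - 2) / [-2] = -(1/2)w^3 + (1/2)w^2 + w
L_3(w) = (w + 1)w(w - 1) / [6] = (1/6)w^3 - (1/6)w
g(w) = 7·L_0 + 4·L_1 + 9·L_2 + 28·L_3
  7·L_0(w) = -(7/6)w^3 + (7/2)w^2 - (7/3)w
  4·L_1(w) = 2w^3 - 4w^2 - 2w + 4
  9·L_2(w) = -(9/2)w^3 + (9/2)w^2 + 9w
  28·L_3(w) = (14/3)w^3 - (14/3)w
Adding term by term: w^3 + 4w^2 + 4

g(w) = w^3 + 4w^2 + 4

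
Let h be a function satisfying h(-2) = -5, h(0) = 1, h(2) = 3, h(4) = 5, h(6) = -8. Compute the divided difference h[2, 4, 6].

h[2,4] = (5 - 3) / (4 - 2) = 1
h[4,6] = (-8 - 5) / (6 - 4) = -13/2
h[2,4,6] = (-13/2 - 1) / (6 - 2) = -15/8

-15/8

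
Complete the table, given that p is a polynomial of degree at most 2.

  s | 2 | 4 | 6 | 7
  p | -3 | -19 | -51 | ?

-73

The 3 known values determine p uniquely (degree ≤ 2).
L_0(7) = (3)·(1)/[(-2)·(-4)] = 3/8
L_1(7) = (5)·(1)/[(2)·(-2)] = -5/4
L_2(7) = (5)·(3)/[(4)·(2)] = 15/8
Sum: (-3)·(3/8) + (-19)·(-5/4) + (-51)·(15/8) = -73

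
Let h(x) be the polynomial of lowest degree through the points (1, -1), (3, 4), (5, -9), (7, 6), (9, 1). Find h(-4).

-79509/64

Evaluate each Lagrange basis at x = -4:
L_0(-4) = (-7)·(-9)·(-11)·(-13)/[(-2)·(-4)·(-6)·(-8)] = 3003/128
L_1(-4) = (-5)·(-9)·(-11)·(-13)/[(2)·(-2)·(-4)·(-6)] = -2145/32
L_2(-4) = (-5)·(-7)·(-11)·(-13)/[(4)·(2)·(-2)·(-4)] = 5005/64
L_3(-4) = (-5)·(-7)·(-9)·(-13)/[(6)·(4)·(2)·(-2)] = -1365/32
L_4(-4) = (-5)·(-7)·(-9)·(-11)/[(8)·(6)·(4)·(2)] = 1155/128
Sum: (-1)·(3003/128) + 4·(-2145/32) + (-9)·(5005/64) + 6·(-1365/32) + 1·(1155/128) = -79509/64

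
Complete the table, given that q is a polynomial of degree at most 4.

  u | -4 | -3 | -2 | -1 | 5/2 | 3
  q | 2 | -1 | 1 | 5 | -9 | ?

-8431/429

The 5 known values determine q uniquely (degree ≤ 4).
Evaluate each Lagrange basis at u = 3:
L_0(3) = (6)·(5)·(4)·(1/2)/[(-1)·(-2)·(-3)·(-13/2)] = 20/13
L_1(3) = (7)·(5)·(4)·(1/2)/[(1)·(-1)·(-2)·(-11/2)] = -70/11
L_2(3) = (7)·(6)·(4)·(1/2)/[(2)·(1)·(-1)·(-9/2)] = 28/3
L_3(3) = (7)·(6)·(5)·(1/2)/[(3)·(2)·(1)·(-7/2)] = -5
L_4(3) = (7)·(6)·(5)·(4)/[(13/2)·(11/2)·(9/2)·(7/2)] = 640/429
Sum: 2·(20/13) + (-1)·(-70/11) + 1·(28/3) + 5·(-5) + (-9)·(640/429) = -8431/429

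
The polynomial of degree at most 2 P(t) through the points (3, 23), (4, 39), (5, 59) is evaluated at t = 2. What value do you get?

L_0(2) = (-2)·(-3)/[(-1)·(-2)] = 3
L_1(2) = (-1)·(-3)/[(1)·(-1)] = -3
L_2(2) = (-1)·(-2)/[(2)·(1)] = 1
Sum: 23·(3) + 39·(-3) + 59·(1) = 11

11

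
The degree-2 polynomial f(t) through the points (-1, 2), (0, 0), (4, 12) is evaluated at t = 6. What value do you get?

Evaluate each Lagrange basis at t = 6:
L_0(6) = (6)·(2)/[(-1)·(-5)] = 12/5
L_1(6) = (7)·(2)/[(1)·(-4)] = -7/2
L_2(6) = (7)·(6)/[(5)·(4)] = 21/10
Sum: 2·(12/5) + 0 + 12·(21/10) = 30

30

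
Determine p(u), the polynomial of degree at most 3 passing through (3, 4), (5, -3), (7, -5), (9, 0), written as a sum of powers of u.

Newton's divided differences:
p[3,5] = (-3 - 4) / (5 - 3) = -7/2
p[5,7] = (-5 - (-3)) / (7 - 5) = -1
p[7,9] = (0 - (-5)) / (9 - 7) = 5/2
p[3,5,7] = (-1 - (-7/2)) / (7 - 3) = 5/8
p[5,7,9] = (5/2 - (-1)) / (9 - 5) = 7/8
p[3,5,7,9] = (7/8 - 5/8) / (9 - 3) = 1/24
p(u) = 4 + (-7/2)·(u - 3) + (5/8)·(u - 3)(u - 5) + (1/24)·(u - 3)(u - 5)(u - 7)
Expanding: p(u) = (1/24)u^3 - (133/24)u + 39/2

p(u) = (1/24)u^3 - (133/24)u + 39/2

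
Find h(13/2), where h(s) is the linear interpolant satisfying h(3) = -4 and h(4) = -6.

L_0(13/2) = (5/2)/[(-1)] = -5/2
L_1(13/2) = (7/2)/[(1)] = 7/2
Sum: (-4)·(-5/2) + (-6)·(7/2) = -11

-11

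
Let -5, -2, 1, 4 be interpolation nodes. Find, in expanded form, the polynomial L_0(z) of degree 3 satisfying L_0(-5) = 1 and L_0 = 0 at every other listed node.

L_0(z) = -(1/162)z^3 + (1/54)z^2 + (1/27)z - 4/81

L_0(z) = (z + 2)(z - 1)(z - 4) / [(-3)·(-6)·(-9)]
       = (z^3 - 3z^2 - 6z + 8) / (-162)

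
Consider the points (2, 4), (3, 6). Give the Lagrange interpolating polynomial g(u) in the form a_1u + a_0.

L_0(u) = (u - 3) / [-1] = -u + 3
L_1(u) = (u - 2) / [1] = u - 2
g(u) = 4·L_0 + 6·L_1
  4·L_0(u) = -4u + 12
  6·L_1(u) = 6u - 12
Adding term by term: 2u

g(u) = 2u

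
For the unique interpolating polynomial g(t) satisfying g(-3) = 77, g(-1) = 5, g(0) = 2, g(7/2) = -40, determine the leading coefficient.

L_0(t) = (t + 1)t(t - 7/2) / [-39] = -(1/39)t^3 + (5/78)t^2 + (7/78)t
L_1(t) = (t + 3)t(t - 7/2) / [9] = (1/9)t^3 - (1/18)t^2 - (7/6)t
L_2(t) = (t + 3)(t + 1)(t - 7/2) / [-21/2] = -(2/21)t^3 - (1/21)t^2 + (22/21)t + 1
L_3(t) = (t + 3)(t + 1)t / [819/8] = (8/819)t^3 + (32/819)t^2 + (8/273)t
g(t) = 77·L_0 + 5·L_1 + 2·L_2 + (-40)·L_3
Only the coefficient of t^3 is needed; take it from each L_i and combine:
77·(-1/39) + 5·(1/9) + 2·(-2/21) + (-40)·(8/819) = -2

-2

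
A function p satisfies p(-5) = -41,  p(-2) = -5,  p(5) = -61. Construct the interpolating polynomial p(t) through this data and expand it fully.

p(t) = -2t^2 - 2t - 1

Newton's divided differences:
p[-5,-2] = (-5 - (-41)) / (-2 - (-5)) = 12
p[-2,5] = (-61 - (-5)) / (5 - (-2)) = -8
p[-5,-2,5] = (-8 - 12) / (5 - (-5)) = -2
p(t) = -41 + 12·(t + 5) + (-2)·(t + 5)(t + 2)
Expanding: p(t) = -2t^2 - 2t - 1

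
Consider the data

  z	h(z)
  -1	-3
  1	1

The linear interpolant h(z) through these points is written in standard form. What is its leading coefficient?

The leading coefficient equals the top divided difference h[-1,1].
h[-1,1] = (1 - (-3)) / (1 - (-1)) = 2

2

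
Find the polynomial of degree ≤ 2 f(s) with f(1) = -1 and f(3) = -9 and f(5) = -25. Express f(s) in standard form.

f(s) = -s^2

Newton's divided differences:
f[1,3] = (-9 - (-1)) / (3 - 1) = -4
f[3,5] = (-25 - (-9)) / (5 - 3) = -8
f[1,3,5] = (-8 - (-4)) / (5 - 1) = -1
f(s) = -1 + (-4)·(s - 1) + (-1)·(s - 1)(s - 3)
Expanding: f(s) = -s^2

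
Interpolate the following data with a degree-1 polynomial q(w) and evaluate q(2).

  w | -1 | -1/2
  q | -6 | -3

Evaluate each Lagrange basis at w = 2:
L_0(2) = (5/2)/[(-1/2)] = -5
L_1(2) = (3)/[(1/2)] = 6
Sum: (-6)·(-5) + (-3)·(6) = 12

12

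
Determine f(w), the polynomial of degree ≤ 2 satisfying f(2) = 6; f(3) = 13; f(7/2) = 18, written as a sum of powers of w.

L_0(w) = (w - 3)(w - 7/2) / [3/2] = (2/3)w^2 - (13/3)w + 7
L_1(w) = (w - 2)(w - 7/2) / [-1/2] = -2w^2 + 11w - 14
L_2(w) = (w - 2)(w - 3) / [3/4] = (4/3)w^2 - (20/3)w + 8
f(w) = 6·L_0 + 13·L_1 + 18·L_2
  6·L_0(w) = 4w^2 - 26w + 42
  13·L_1(w) = -26w^2 + 143w - 182
  18·L_2(w) = 24w^2 - 120w + 144
Adding term by term: 2w^2 - 3w + 4

f(w) = 2w^2 - 3w + 4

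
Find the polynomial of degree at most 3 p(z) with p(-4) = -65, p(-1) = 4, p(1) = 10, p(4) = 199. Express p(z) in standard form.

p(z) = 2z^3 + 4z^2 + z + 3

L_0(z) = (z + 1)(z - 1)(z - 4) / [-120] = -(1/120)z^3 + (1/30)z^2 + (1/120)z - 1/30
L_1(z) = (z + 4)(z - 1)(z - 4) / [30] = (1/30)z^3 - (1/30)z^2 - (8/15)z + 8/15
L_2(z) = (z + 4)(z + 1)(z - 4) / [-30] = -(1/30)z^3 - (1/30)z^2 + (8/15)z + 8/15
L_3(z) = (z + 4)(z + 1)(z - 1) / [120] = (1/120)z^3 + (1/30)z^2 - (1/120)z - 1/30
p(z) = (-65)·L_0 + 4·L_1 + 10·L_2 + 199·L_3
  (-65)·L_0(z) = (13/24)z^3 - (13/6)z^2 - (13/24)z + 13/6
  4·L_1(z) = (2/15)z^3 - (2/15)z^2 - (32/15)z + 32/15
  10·L_2(z) = -(1/3)z^3 - (1/3)z^2 + (16/3)z + 16/3
  199·L_3(z) = (199/120)z^3 + (199/30)z^2 - (199/120)z - 199/30
Adding term by term: 2z^3 + 4z^2 + z + 3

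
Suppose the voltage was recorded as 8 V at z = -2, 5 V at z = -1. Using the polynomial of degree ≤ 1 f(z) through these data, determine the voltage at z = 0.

2

L_0(0) = (1)/[(-1)] = -1
L_1(0) = (2)/[(1)] = 2
Sum: 8·(-1) + 5·(2) = 2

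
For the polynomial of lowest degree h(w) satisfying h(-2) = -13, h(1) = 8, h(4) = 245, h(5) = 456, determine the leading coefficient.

3

L_0(w) = (w - 1)(w - 4)(w - 5) / [-126] = -(1/126)w^3 + (5/63)w^2 - (29/126)w + 10/63
L_1(w) = (w + 2)(w - 4)(w - 5) / [36] = (1/36)w^3 - (7/36)w^2 + (1/18)w + 10/9
L_2(w) = (w + 2)(w - 1)(w - 5) / [-18] = -(1/18)w^3 + (2/9)w^2 + (7/18)w - 5/9
L_3(w) = (w + 2)(w - 1)(w - 4) / [28] = (1/28)w^3 - (3/28)w^2 - (3/14)w + 2/7
h(w) = (-13)·L_0 + 8·L_1 + 245·L_2 + 456·L_3
Only the coefficient of w^3 is needed; take it from each L_i and combine:
(-13)·(-1/126) + 8·(1/36) + 245·(-1/18) + 456·(1/28) = 3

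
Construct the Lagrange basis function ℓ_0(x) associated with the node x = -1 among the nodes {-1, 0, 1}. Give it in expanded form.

ℓ_0(x) = (1/2)x^2 - (1/2)x

ℓ_0(x) = x(x - 1) / [(-1)·(-2)]
       = (x^2 - x) / (2)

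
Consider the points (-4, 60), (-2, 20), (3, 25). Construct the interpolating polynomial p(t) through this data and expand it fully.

L_0(t) = (t + 2)(t - 3) / [14] = (1/14)t^2 - (1/14)t - 3/7
L_1(t) = (t + 4)(t - 3) / [-10] = -(1/10)t^2 - (1/10)t + 6/5
L_2(t) = (t + 4)(t + 2) / [35] = (1/35)t^2 + (6/35)t + 8/35
p(t) = 60·L_0 + 20·L_1 + 25·L_2
  60·L_0(t) = (30/7)t^2 - (30/7)t - 180/7
  20·L_1(t) = -2t^2 - 2t + 24
  25·L_2(t) = (5/7)t^2 + (30/7)t + 40/7
Adding term by term: 3t^2 - 2t + 4

p(t) = 3t^2 - 2t + 4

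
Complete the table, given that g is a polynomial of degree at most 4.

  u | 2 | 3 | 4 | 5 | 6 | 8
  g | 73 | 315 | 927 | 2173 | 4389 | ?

The 5 known values determine g uniquely (degree ≤ 4).
Evaluate each Lagrange basis at u = 8:
L_0(8) = (5)·(4)·(3)·(2)/[(-1)·(-2)·(-3)·(-4)] = 5
L_1(8) = (6)·(4)·(3)·(2)/[(1)·(-1)·(-2)·(-3)] = -24
L_2(8) = (6)·(5)·(3)·(2)/[(2)·(1)·(-1)·(-2)] = 45
L_3(8) = (6)·(5)·(4)·(2)/[(3)·(2)·(1)·(-1)] = -40
L_4(8) = (6)·(5)·(4)·(3)/[(4)·(3)·(2)·(1)] = 15
Sum: 73·(5) + 315·(-24) + 927·(45) + 2173·(-40) + 4389·(15) = 13435

13435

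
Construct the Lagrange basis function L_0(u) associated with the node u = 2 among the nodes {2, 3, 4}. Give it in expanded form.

L_0(u) = (1/2)u^2 - (7/2)u + 6

L_0(u) = (u - 3)(u - 4) / [(-1)·(-2)]
       = (u^2 - 7u + 12) / (2)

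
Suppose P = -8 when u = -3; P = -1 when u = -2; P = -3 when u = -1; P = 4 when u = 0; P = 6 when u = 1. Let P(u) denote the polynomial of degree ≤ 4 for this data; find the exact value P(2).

-43

L_0(2) = (4)·(3)·(2)·(1)/[(-1)·(-2)·(-3)·(-4)] = 1
L_1(2) = (5)·(3)·(2)·(1)/[(1)·(-1)·(-2)·(-3)] = -5
L_2(2) = (5)·(4)·(2)·(1)/[(2)·(1)·(-1)·(-2)] = 10
L_3(2) = (5)·(4)·(3)·(1)/[(3)·(2)·(1)·(-1)] = -10
L_4(2) = (5)·(4)·(3)·(2)/[(4)·(3)·(2)·(1)] = 5
Sum: (-8)·(1) + (-1)·(-5) + (-3)·(10) + 4·(-10) + 6·(5) = -43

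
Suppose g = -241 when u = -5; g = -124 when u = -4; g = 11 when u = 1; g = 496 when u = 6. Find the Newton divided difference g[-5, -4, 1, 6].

2

g[-5,-4] = (-124 - (-241)) / (-4 - (-5)) = 117
g[-4,1] = (11 - (-124)) / (1 - (-4)) = 27
g[1,6] = (496 - 11) / (6 - 1) = 97
g[-5,-4,1] = (27 - 117) / (1 - (-5)) = -15
g[-4,1,6] = (97 - 27) / (6 - (-4)) = 7
g[-5,-4,1,6] = (7 - (-15)) / (6 - (-5)) = 2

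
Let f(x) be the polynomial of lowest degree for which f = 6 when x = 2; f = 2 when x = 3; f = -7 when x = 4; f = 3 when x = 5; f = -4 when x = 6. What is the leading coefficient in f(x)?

The leading coefficient equals the top divided difference f[2,3,4,5,6].
f[2,3] = (2 - 6) / (3 - 2) = -4
f[3,4] = (-7 - 2) / (4 - 3) = -9
f[4,5] = (3 - (-7)) / (5 - 4) = 10
f[5,6] = (-4 - 3) / (6 - 5) = -7
f[2,3,4] = (-9 - (-4)) / (4 - 2) = -5/2
f[3,4,5] = (10 - (-9)) / (5 - 3) = 19/2
f[4,5,6] = (-7 - 10) / (6 - 4) = -17/2
f[2,3,4,5] = (19/2 - (-5/2)) / (5 - 2) = 4
f[3,4,5,6] = (-17/2 - 19/2) / (6 - 3) = -6
f[2,3,4,5,6] = (-6 - 4) / (6 - 2) = -5/2

-5/2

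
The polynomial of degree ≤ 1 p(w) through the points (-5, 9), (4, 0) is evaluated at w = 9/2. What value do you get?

-1/2

L_0(9/2) = (1/2)/[(-9)] = -1/18
L_1(9/2) = (19/2)/[(9)] = 19/18
Sum: 9·(-1/18) + 0 = -1/2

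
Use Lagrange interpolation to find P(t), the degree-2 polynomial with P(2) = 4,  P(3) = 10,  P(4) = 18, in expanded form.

Build the Lagrange basis polynomials:
L_0(t) = (t - 3)(t - 4) / [2] = (1/2)t^2 - (7/2)t + 6
L_1(t) = (t - 2)(t - 4) / [-1] = -t^2 + 6t - 8
L_2(t) = (t - 2)(t - 3) / [2] = (1/2)t^2 - (5/2)t + 3
P(t) = 4·L_0 + 10·L_1 + 18·L_2
  4·L_0(t) = 2t^2 - 14t + 24
  10·L_1(t) = -10t^2 + 60t - 80
  18·L_2(t) = 9t^2 - 45t + 54
Adding term by term: t^2 + t - 2

P(t) = t^2 + t - 2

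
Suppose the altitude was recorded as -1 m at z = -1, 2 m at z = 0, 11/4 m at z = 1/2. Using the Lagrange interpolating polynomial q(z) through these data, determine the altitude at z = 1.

3

L_0(1) = (1)·(1/2)/[(-1)·(-3/2)] = 1/3
L_1(1) = (2)·(1/2)/[(1)·(-1/2)] = -2
L_2(1) = (2)·(1)/[(3/2)·(1/2)] = 8/3
Sum: (-1)·(1/3) + 2·(-2) + 11/4·(8/3) = 3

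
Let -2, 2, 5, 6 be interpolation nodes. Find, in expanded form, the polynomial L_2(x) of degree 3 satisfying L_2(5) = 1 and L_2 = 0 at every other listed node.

L_2(x) = (x + 2)(x - 2)(x - 6) / [(7)·(3)·(-1)]
       = (x^3 - 6x^2 - 4x + 24) / (-21)

L_2(x) = -(1/21)x^3 + (2/7)x^2 + (4/21)x - 8/7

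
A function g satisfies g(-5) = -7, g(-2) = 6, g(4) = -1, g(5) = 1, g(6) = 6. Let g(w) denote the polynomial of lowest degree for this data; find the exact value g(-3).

227/55

Using Newton's divided-difference form:
g[-5,-2] = (6 - (-7)) / (-2 - (-5)) = 13/3
g[-2,4] = (-1 - 6) / (4 - (-2)) = -7/6
g[4,5] = (1 - (-1)) / (5 - 4) = 2
g[5,6] = (6 - 1) / (6 - 5) = 5
g[-5,-2,4] = (-7/6 - 13/3) / (4 - (-5)) = -11/18
g[-2,4,5] = (2 - (-7/6)) / (5 - (-2)) = 19/42
g[4,5,6] = (5 - 2) / (6 - 4) = 3/2
g[-5,-2,4,5] = (19/42 - (-11/18)) / (5 - (-5)) = 67/630
g[-2,4,5,6] = (3/2 - 19/42) / (6 - (-2)) = 11/84
g[-5,-2,4,5,6] = (11/84 - 67/630) / (6 - (-5)) = 31/13860
g(-3) = -7 + (13/3)·(2) + (-11/18)·(2)·(-1) + (67/630)·(2)·(-1)·(-7) + (31/13860)·(2)·(-1)·(-7)·(-8) = 227/55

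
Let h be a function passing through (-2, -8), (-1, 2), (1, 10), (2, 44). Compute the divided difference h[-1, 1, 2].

10

h[-1,1] = (10 - 2) / (1 - (-1)) = 4
h[1,2] = (44 - 10) / (2 - 1) = 34
h[-1,1,2] = (34 - 4) / (2 - (-1)) = 10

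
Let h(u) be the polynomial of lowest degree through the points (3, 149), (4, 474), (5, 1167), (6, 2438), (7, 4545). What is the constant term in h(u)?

2

Build the Lagrange basis polynomials:
L_0(u) = (u - 4)(u - 5)(u - 6)(u - 7) / [24] = (1/24)u^4 - (11/12)u^3 + (179/24)u^2 - (319/12)u + 35
L_1(u) = (u - 3)(u - 5)(u - 6)(u - 7) / [-6] = -(1/6)u^4 + (7/2)u^3 - (161/6)u^2 + (177/2)u - 105
L_2(u) = (u - 3)(u - 4)(u - 6)(u - 7) / [4] = (1/4)u^4 - 5u^3 + (145/4)u^2 - (225/2)u + 126
L_3(u) = (u - 3)(u - 4)(u - 5)(u - 7) / [-6] = -(1/6)u^4 + (19/6)u^3 - (131/6)u^2 + (389/6)u - 70
L_4(u) = (u - 3)(u - 4)(u - 5)(u - 6) / [24] = (1/24)u^4 - (3/4)u^3 + (119/24)u^2 - (57/4)u + 15
h(u) = 149·L_0 + 474·L_1 + 1167·L_2 + 2438·L_3 + 4545·L_4
Only the constant term is needed; take it from each L_i and combine:
149·(35) + 474·(-105) + 1167·(126) + 2438·(-70) + 4545·(15) = 2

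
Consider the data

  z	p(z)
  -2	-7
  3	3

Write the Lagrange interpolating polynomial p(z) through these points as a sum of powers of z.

p(z) = 2z - 3

Build the Lagrange basis polynomials:
L_0(z) = (z - 3) / [-5] = -(1/5)z + 3/5
L_1(z) = (z + 2) / [5] = (1/5)z + 2/5
p(z) = (-7)·L_0 + 3·L_1
  (-7)·L_0(z) = (7/5)z - 21/5
  3·L_1(z) = (3/5)z + 6/5
Adding term by term: 2z - 3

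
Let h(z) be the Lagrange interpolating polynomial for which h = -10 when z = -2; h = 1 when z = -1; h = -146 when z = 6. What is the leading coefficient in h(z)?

-4

The leading coefficient equals the top divided difference h[-2,-1,6].
h[-2,-1] = (1 - (-10)) / (-1 - (-2)) = 11
h[-1,6] = (-146 - 1) / (6 - (-1)) = -21
h[-2,-1,6] = (-21 - 11) / (6 - (-2)) = -4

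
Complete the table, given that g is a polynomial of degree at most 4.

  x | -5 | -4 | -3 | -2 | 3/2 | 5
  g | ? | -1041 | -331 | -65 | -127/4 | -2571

The 5 known values determine g uniquely (degree ≤ 4).
Evaluate each Lagrange basis at x = -5:
L_0(-5) = (-2)·(-3)·(-13/2)·(-10)/[(-1)·(-2)·(-11/2)·(-9)] = 130/33
L_1(-5) = (-1)·(-3)·(-13/2)·(-10)/[(1)·(-1)·(-9/2)·(-8)] = -65/12
L_2(-5) = (-1)·(-2)·(-13/2)·(-10)/[(2)·(1)·(-7/2)·(-7)] = 130/49
L_3(-5) = (-1)·(-2)·(-3)·(-10)/[(11/2)·(9/2)·(7/2)·(-7/2)] = -320/1617
L_4(-5) = (-1)·(-2)·(-3)·(-13/2)/[(9)·(8)·(7)·(7/2)] = 13/588
Sum: (-1041)·(130/33) + (-331)·(-65/12) + (-65)·(130/49) + (-127/4)·(-320/1617) + (-2571)·(13/588) = -2531

-2531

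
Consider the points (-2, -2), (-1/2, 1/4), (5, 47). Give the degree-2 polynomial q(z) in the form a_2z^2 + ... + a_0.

q(z) = z^2 + 4z + 2

Newton's divided differences:
q[-2,-1/2] = (1/4 - (-2)) / (-1/2 - (-2)) = 3/2
q[-1/2,5] = (47 - 1/4) / (5 - (-1/2)) = 17/2
q[-2,-1/2,5] = (17/2 - 3/2) / (5 - (-2)) = 1
q(z) = -2 + (3/2)·(z + 2) + 1·(z + 2)(z + 1/2)
Expanding: q(z) = z^2 + 4z + 2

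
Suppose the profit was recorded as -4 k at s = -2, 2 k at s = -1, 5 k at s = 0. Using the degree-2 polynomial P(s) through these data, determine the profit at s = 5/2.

L_0(5/2) = (7/2)·(5/2)/[(-1)·(-2)] = 35/8
L_1(5/2) = (9/2)·(5/2)/[(1)·(-1)] = -45/4
L_2(5/2) = (9/2)·(7/2)/[(2)·(1)] = 63/8
Sum: (-4)·(35/8) + 2·(-45/4) + 5·(63/8) = -5/8

-5/8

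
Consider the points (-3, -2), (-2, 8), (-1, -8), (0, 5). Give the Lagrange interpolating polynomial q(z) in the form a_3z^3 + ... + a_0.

q(z) = (55/6)z^3 + 42z^2 + (275/6)z + 5

Build the Lagrange basis polynomials:
L_0(z) = (z + 2)(z + 1)z / [-6] = -(1/6)z^3 - (1/2)z^2 - (1/3)z
L_1(z) = (z + 3)(z + 1)z / [2] = (1/2)z^3 + 2z^2 + (3/2)z
L_2(z) = (z + 3)(z + 2)z / [-2] = -(1/2)z^3 - (5/2)z^2 - 3z
L_3(z) = (z + 3)(z + 2)(z + 1) / [6] = (1/6)z^3 + z^2 + (11/6)z + 1
q(z) = (-2)·L_0 + 8·L_1 + (-8)·L_2 + 5·L_3
  (-2)·L_0(z) = (1/3)z^3 + z^2 + (2/3)z
  8·L_1(z) = 4z^3 + 16z^2 + 12z
  (-8)·L_2(z) = 4z^3 + 20z^2 + 24z
  5·L_3(z) = (5/6)z^3 + 5z^2 + (55/6)z + 5
Adding term by term: (55/6)z^3 + 42z^2 + (275/6)z + 5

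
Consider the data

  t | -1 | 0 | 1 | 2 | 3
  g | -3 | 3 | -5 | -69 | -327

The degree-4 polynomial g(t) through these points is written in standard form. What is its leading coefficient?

-4

The leading coefficient equals the top divided difference g[-1,0,1,2,3].
g[-1,0] = (3 - (-3)) / (0 - (-1)) = 6
g[0,1] = (-5 - 3) / (1 - 0) = -8
g[1,2] = (-69 - (-5)) / (2 - 1) = -64
g[2,3] = (-327 - (-69)) / (3 - 2) = -258
g[-1,0,1] = (-8 - 6) / (1 - (-1)) = -7
g[0,1,2] = (-64 - (-8)) / (2 - 0) = -28
g[1,2,3] = (-258 - (-64)) / (3 - 1) = -97
g[-1,0,1,2] = (-28 - (-7)) / (2 - (-1)) = -7
g[0,1,2,3] = (-97 - (-28)) / (3 - 0) = -23
g[-1,0,1,2,3] = (-23 - (-7)) / (3 - (-1)) = -4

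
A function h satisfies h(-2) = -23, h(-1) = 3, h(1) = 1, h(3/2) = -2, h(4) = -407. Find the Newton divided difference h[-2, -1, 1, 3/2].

2

h[-2,-1] = (3 - (-23)) / (-1 - (-2)) = 26
h[-1,1] = (1 - 3) / (1 - (-1)) = -1
h[1,3/2] = (-2 - 1) / (3/2 - 1) = -6
h[-2,-1,1] = (-1 - 26) / (1 - (-2)) = -9
h[-1,1,3/2] = (-6 - (-1)) / (3/2 - (-1)) = -2
h[-2,-1,1,3/2] = (-2 - (-9)) / (3/2 - (-2)) = 2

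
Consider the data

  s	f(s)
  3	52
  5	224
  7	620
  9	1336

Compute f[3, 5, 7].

28

f[3,5] = (224 - 52) / (5 - 3) = 86
f[5,7] = (620 - 224) / (7 - 5) = 198
f[3,5,7] = (198 - 86) / (7 - 3) = 28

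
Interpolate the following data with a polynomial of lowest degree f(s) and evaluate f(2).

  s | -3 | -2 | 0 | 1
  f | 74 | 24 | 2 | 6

4

Evaluate each Lagrange basis at s = 2:
L_0(2) = (4)·(2)·(1)/[(-1)·(-3)·(-4)] = -2/3
L_1(2) = (5)·(2)·(1)/[(1)·(-2)·(-3)] = 5/3
L_2(2) = (5)·(4)·(1)/[(3)·(2)·(-1)] = -10/3
L_3(2) = (5)·(4)·(2)/[(4)·(3)·(1)] = 10/3
Sum: 74·(-2/3) + 24·(5/3) + 2·(-10/3) + 6·(10/3) = 4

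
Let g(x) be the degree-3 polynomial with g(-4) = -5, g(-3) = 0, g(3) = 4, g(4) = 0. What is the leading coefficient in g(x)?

-1/168

Build the Lagrange basis polynomials:
L_0(x) = (x + 3)(x - 3)(x - 4) / [-56] = -(1/56)x^3 + (1/14)x^2 + (9/56)x - 9/14
L_1(x) = (x + 4)(x - 3)(x - 4) / [42] = (1/42)x^3 - (1/14)x^2 - (8/21)x + 8/7
L_2(x) = (x + 4)(x + 3)(x - 4) / [-42] = -(1/42)x^3 - (1/14)x^2 + (8/21)x + 8/7
L_3(x) = (x + 4)(x + 3)(x - 3) / [56] = (1/56)x^3 + (1/14)x^2 - (9/56)x - 9/14
g(x) = (-5)·L_0 + 0·L_1 + 4·L_2 + 0·L_3
Only the coefficient of x^3 is needed; take it from each L_i and combine:
(-5)·(-1/56) + 0·(1/42) + 4·(-1/42) + 0·(1/56) = -1/168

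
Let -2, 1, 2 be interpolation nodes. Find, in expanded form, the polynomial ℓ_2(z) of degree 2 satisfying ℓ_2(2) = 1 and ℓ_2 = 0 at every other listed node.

ℓ_2(z) = (1/4)z^2 + (1/4)z - 1/2

ℓ_2(z) = (z + 2)(z - 1) / [(4)·(1)]
       = (z^2 + z - 2) / (4)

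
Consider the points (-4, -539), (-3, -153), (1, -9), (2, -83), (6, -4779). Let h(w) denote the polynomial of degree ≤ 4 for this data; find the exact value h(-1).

-5

L_0(-1) = (2)·(-2)·(-3)·(-7)/[(-1)·(-5)·(-6)·(-10)] = -7/25
L_1(-1) = (3)·(-2)·(-3)·(-7)/[(1)·(-4)·(-5)·(-9)] = 7/10
L_2(-1) = (3)·(2)·(-3)·(-7)/[(5)·(4)·(-1)·(-5)] = 63/50
L_3(-1) = (3)·(2)·(-2)·(-7)/[(6)·(5)·(1)·(-4)] = -7/10
L_4(-1) = (3)·(2)·(-2)·(-3)/[(10)·(9)·(5)·(4)] = 1/50
Sum: (-539)·(-7/25) + (-153)·(7/10) + (-9)·(63/50) + (-83)·(-7/10) + (-4779)·(1/50) = -5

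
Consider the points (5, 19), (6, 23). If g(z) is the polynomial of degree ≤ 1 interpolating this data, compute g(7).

27

Evaluate each Lagrange basis at z = 7:
L_0(7) = (1)/[(-1)] = -1
L_1(7) = (2)/[(1)] = 2
Sum: 19·(-1) + 23·(2) = 27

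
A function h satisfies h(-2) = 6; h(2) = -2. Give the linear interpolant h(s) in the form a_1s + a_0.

h(s) = -2s + 2

L_0(s) = (s - 2) / [-4] = -(1/4)s + 1/2
L_1(s) = (s + 2) / [4] = (1/4)s + 1/2
h(s) = 6·L_0 + (-2)·L_1
  6·L_0(s) = -(3/2)s + 3
  (-2)·L_1(s) = -(1/2)s - 1
Adding term by term: -2s + 2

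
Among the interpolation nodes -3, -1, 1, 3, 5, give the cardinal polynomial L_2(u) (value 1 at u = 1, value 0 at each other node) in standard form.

L_2(u) = (u + 3)(u + 1)(u - 3)(u - 5) / [(4)·(2)·(-2)·(-4)]
       = (u^4 - 4u^3 - 14u^2 + 36u + 45) / (64)

L_2(u) = (1/64)u^4 - (1/16)u^3 - (7/32)u^2 + (9/16)u + 45/64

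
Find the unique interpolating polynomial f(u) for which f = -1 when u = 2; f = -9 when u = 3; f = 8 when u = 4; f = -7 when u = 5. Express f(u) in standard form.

Build the Lagrange basis polynomials:
L_0(u) = (u - 3)(u - 4)(u - 5) / [-6] = -(1/6)u^3 + 2u^2 - (47/6)u + 10
L_1(u) = (u - 2)(u - 4)(u - 5) / [2] = (1/2)u^3 - (11/2)u^2 + 19u - 20
L_2(u) = (u - 2)(u - 3)(u - 5) / [-2] = -(1/2)u^3 + 5u^2 - (31/2)u + 15
L_3(u) = (u - 2)(u - 3)(u - 4) / [6] = (1/6)u^3 - (3/2)u^2 + (13/3)u - 4
f(u) = (-1)·L_0 + (-9)·L_1 + 8·L_2 + (-7)·L_3
  (-1)·L_0(u) = (1/6)u^3 - 2u^2 + (47/6)u - 10
  (-9)·L_1(u) = -(9/2)u^3 + (99/2)u^2 - 171u + 180
  8·L_2(u) = -4u^3 + 40u^2 - 124u + 120
  (-7)·L_3(u) = -(7/6)u^3 + (21/2)u^2 - (91/3)u + 28
Adding term by term: -(19/2)u^3 + 98u^2 - (635/2)u + 318

f(u) = -(19/2)u^3 + 98u^2 - (635/2)u + 318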